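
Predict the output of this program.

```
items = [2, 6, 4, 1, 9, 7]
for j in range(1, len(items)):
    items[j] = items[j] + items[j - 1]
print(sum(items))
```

86

j=1: items[1] = 6+2 = 8 → [2, 8, 4, 1, 9, 7]
j=2: items[2] = 4+8 = 12 → [2, 8, 12, 1, 9, 7]
j=3: items[3] = 1+12 = 13 → [2, 8, 12, 13, 9, 7]
j=4: items[4] = 9+13 = 22 → [2, 8, 12, 13, 22, 7]
j=5: items[5] = 7+22 = 29 → [2, 8, 12, 13, 22, 29]
sum = 86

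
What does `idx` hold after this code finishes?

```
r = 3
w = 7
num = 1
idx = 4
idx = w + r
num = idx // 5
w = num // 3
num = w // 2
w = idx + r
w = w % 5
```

idx = 7+3 = 10
num = 10//5 = 2
w = 2//3 = 0
num = 0//2 = 0
w = 10+3 = 13
w = 13%5 = 3

10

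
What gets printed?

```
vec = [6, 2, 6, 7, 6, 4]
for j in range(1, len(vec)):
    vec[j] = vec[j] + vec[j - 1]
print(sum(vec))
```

j=1: vec[1] = 2+6 = 8 → [6, 8, 6, 7, 6, 4]
j=2: vec[2] = 6+8 = 14 → [6, 8, 14, 7, 6, 4]
j=3: vec[3] = 7+14 = 21 → [6, 8, 14, 21, 6, 4]
j=4: vec[4] = 6+21 = 27 → [6, 8, 14, 21, 27, 4]
j=5: vec[5] = 4+27 = 31 → [6, 8, 14, 21, 27, 31]
sum = 107

107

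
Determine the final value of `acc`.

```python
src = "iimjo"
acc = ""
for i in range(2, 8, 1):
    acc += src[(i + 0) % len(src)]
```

i=2: add src[2]='m' → 'm'
i=3: add src[3]='j' → 'mj'
i=4: add src[4]='o' → 'mjo'
i=5: add src[0]='i' → 'mjoi'
i=6: add src[1]='i' → 'mjoii'
i=7: add src[2]='m' → 'mjoiim'

'mjoiim'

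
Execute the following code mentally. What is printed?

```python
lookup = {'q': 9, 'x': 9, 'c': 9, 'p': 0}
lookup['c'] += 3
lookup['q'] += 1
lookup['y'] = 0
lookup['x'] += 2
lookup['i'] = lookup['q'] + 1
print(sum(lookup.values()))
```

44

lookup['c'] = 9+3 = 12 → {'q': 9, 'x': 9, 'c': 12, 'p': 0}
lookup['q'] = 9+1 = 10 → {'q': 10, 'x': 9, 'c': 12, 'p': 0}
lookup['y'] = 0 → {'q': 10, 'x': 9, 'c': 12, 'p': 0, 'y': 0}
lookup['x'] = 9+2 = 11 → {'q': 10, 'x': 11, 'c': 12, 'p': 0, 'y': 0}
lookup['i'] = lookup['q']+1 = 11 → {'q': 10, 'x': 11, 'c': 12, 'p': 0, 'y': 0, 'i': 11}
sum of values = 44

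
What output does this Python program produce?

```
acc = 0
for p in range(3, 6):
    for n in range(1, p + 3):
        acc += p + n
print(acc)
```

p=3,n=1: acc = 0+4 = 4
p=3,n=2: acc = 4+5 = 9
p=3,n=3: acc = 9+6 = 15
p=3,n=4: acc = 15+7 = 22
p=3,n=5: acc = 22+8 = 30
p=4,n=1: acc = 30+5 = 35
p=4,n=2: acc = 35+6 = 41
p=4,n=3: acc = 41+7 = 48
p=4,n=4: acc = 48+8 = 56
p=4,n=5: acc = 56+9 = 65
p=4,n=6: acc = 65+10 = 75
p=5,n=1: acc = 75+6 = 81
p=5,n=2: acc = 81+7 = 88
p=5,n=3: acc = 88+8 = 96
p=5,n=4: acc = 96+9 = 105
p=5,n=5: acc = 105+10 = 115
p=5,n=6: acc = 115+11 = 126
p=5,n=7: acc = 126+12 = 138

138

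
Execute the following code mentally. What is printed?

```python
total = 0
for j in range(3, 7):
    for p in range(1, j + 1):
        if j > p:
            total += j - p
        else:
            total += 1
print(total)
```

38

j=3,p=1: 3>1, total = 0+2 = 2
j=3,p=2: 3>2, total = 2+1 = 3
j=3,p=3: not 3>3, total = 3+1 = 4
j=4,p=1: 4>1, total = 4+3 = 7
j=4,p=2: 4>2, total = 7+2 = 9
j=4,p=3: 4>3, total = 9+1 = 10
j=4,p=4: not 4>4, total = 10+1 = 11
j=5,p=1: 5>1, total = 11+4 = 15
j=5,p=2: 5>2, total = 15+3 = 18
j=5,p=3: 5>3, total = 18+2 = 20
j=5,p=4: 5>4, total = 20+1 = 21
j=5,p=5: not 5>5, total = 21+1 = 22
j=6,p=1: 6>1, total = 22+5 = 27
j=6,p=2: 6>2, total = 27+4 = 31
j=6,p=3: 6>3, total = 31+3 = 34
j=6,p=4: 6>4, total = 34+2 = 36
j=6,p=5: 6>5, total = 36+1 = 37
j=6,p=6: not 6>6, total = 37+1 = 38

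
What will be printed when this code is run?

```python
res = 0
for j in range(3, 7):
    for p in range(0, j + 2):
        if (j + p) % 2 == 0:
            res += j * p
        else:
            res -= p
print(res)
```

j=3,p=0: odd sum, res = 0-0 = 0
j=3,p=1: even sum, res = 0+3 = 3
j=3,p=2: odd sum, res = 3-2 = 1
j=3,p=3: even sum, res = 1+9 = 10
j=3,p=4: odd sum, res = 10-4 = 6
j=4,p=0: even sum, res = 6+0 = 6
j=4,p=1: odd sum, res = 6-1 = 5
j=4,p=2: even sum, res = 5+8 = 13
j=4,p=3: odd sum, res = 13-3 = 10
j=4,p=4: even sum, res = 10+16 = 26
j=4,p=5: odd sum, res = 26-5 = 21
j=5,p=0: odd sum, res = 21-0 = 21
j=5,p=1: even sum, res = 21+5 = 26
j=5,p=2: odd sum, res = 26-2 = 24
j=5,p=3: even sum, res = 24+15 = 39
j=5,p=4: odd sum, res = 39-4 = 35
j=5,p=5: even sum, res = 35+25 = 60
j=5,p=6: odd sum, res = 60-6 = 54
j=6,p=0: even sum, res = 54+0 = 54
j=6,p=1: odd sum, res = 54-1 = 53
j=6,p=2: even sum, res = 53+12 = 65
j=6,p=3: odd sum, res = 65-3 = 62
j=6,p=4: even sum, res = 62+24 = 86
j=6,p=5: odd sum, res = 86-5 = 81
j=6,p=6: even sum, res = 81+36 = 117
j=6,p=7: odd sum, res = 117-7 = 110

110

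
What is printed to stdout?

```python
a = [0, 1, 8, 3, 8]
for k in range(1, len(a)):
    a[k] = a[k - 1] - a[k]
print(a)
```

[0, -1, -9, -12, -20]

k=1: a[1] = 0-1 = -1 → [0, -1, 8, 3, 8]
k=2: a[2] = (-1)-8 = -9 → [0, -1, -9, 3, 8]
k=3: a[3] = (-9)-3 = -12 → [0, -1, -9, -12, 8]
k=4: a[4] = (-12)-8 = -20 → [0, -1, -9, -12, -20]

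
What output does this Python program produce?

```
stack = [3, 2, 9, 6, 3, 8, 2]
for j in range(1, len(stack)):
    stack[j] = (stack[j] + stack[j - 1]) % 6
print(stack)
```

[3, 5, 2, 2, 5, 1, 3]

j=1: stack[1] = (2+3)%6 = 5 → [3, 5, 9, 6, 3, 8, 2]
j=2: stack[2] = (9+5)%6 = 2 → [3, 5, 2, 6, 3, 8, 2]
j=3: stack[3] = (6+2)%6 = 2 → [3, 5, 2, 2, 3, 8, 2]
j=4: stack[4] = (3+2)%6 = 5 → [3, 5, 2, 2, 5, 8, 2]
j=5: stack[5] = (8+5)%6 = 1 → [3, 5, 2, 2, 5, 1, 2]
j=6: stack[6] = (2+1)%6 = 3 → [3, 5, 2, 2, 5, 1, 3]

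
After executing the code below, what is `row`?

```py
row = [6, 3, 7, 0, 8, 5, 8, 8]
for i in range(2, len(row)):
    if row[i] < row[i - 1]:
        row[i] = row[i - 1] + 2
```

i=2: 7>=3, unchanged → [6, 3, 7, 0, 8, 5, 8, 8]
i=3: 0<7, row[3] = 7+2 = 9 → [6, 3, 7, 9, 8, 5, 8, 8]
i=4: 8<9, row[4] = 9+2 = 11 → [6, 3, 7, 9, 11, 5, 8, 8]
i=5: 5<11, row[5] = 11+2 = 13 → [6, 3, 7, 9, 11, 13, 8, 8]
i=6: 8<13, row[6] = 13+2 = 15 → [6, 3, 7, 9, 11, 13, 15, 8]
i=7: 8<15, row[7] = 15+2 = 17 → [6, 3, 7, 9, 11, 13, 15, 17]

[6, 3, 7, 9, 11, 13, 15, 17]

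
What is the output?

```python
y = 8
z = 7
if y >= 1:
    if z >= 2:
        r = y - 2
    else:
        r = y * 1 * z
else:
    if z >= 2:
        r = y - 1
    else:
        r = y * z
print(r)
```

6

y=8, z=7
y >= 1 is True; z >= 2 is True
→ r = y - 2 = 6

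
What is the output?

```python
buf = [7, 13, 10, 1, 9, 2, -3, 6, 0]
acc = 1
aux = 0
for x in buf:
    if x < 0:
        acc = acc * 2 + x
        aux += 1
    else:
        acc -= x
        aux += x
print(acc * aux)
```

-4459

x=7: not <0, acc = 1-7 = -6; aux=7
x=13: not <0, acc = (-6)-13 = -19; aux=20
x=10: not <0, acc = (-19)-10 = -29; aux=30
x=1: not <0, acc = (-29)-1 = -30; aux=31
x=9: not <0, acc = (-30)-9 = -39; aux=40
x=2: not <0, acc = (-39)-2 = -41; aux=42
x=-3: <0, acc = (-41)*2+(-3) = -85; aux=43
x=6: not <0, acc = (-85)-6 = -91; aux=49
x=0: not <0, acc = (-91)-0 = -91; aux=49
acc*aux = (-91)*49 = -4459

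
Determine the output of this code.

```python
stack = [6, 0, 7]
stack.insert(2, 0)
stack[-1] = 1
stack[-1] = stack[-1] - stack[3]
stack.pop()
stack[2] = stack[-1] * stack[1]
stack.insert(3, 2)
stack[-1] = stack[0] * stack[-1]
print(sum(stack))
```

insert 0 at 2 → [6, 0, 0, 7]
stack[-1] = 1 → [6, 0, 0, 1]
stack[-1] = stack[-1]-stack[3] = 1-1 = 0 → [6, 0, 0, 0]
pop() removes 0 → [6, 0, 0]
stack[2] = stack[-1]*stack[1] = 0*0 = 0 → [6, 0, 0]
insert 2 at 3 → [6, 0, 0, 2]
stack[-1] = stack[0]*stack[-1] = 6*2 = 12 → [6, 0, 0, 12]
sum = 18

18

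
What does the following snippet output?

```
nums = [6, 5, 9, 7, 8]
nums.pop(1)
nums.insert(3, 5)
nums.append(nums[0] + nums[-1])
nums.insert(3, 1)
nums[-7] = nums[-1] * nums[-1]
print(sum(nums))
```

pop(1) removes 5 → [6, 9, 7, 8]
insert 5 at 3 → [6, 9, 7, 5, 8]
append nums[0]+nums[-1] = 6+8 = 14 → [6, 9, 7, 5, 8, 14]
insert 1 at 3 → [6, 9, 7, 1, 5, 8, 14]
nums[-7] = nums[-1]*nums[-1] = 14*14 = 196 → [196, 9, 7, 1, 5, 8, 14]
sum = 240

240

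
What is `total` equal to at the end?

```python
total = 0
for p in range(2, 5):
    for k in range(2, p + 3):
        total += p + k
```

81

p=2,k=2: total = 0+4 = 4
p=2,k=3: total = 4+5 = 9
p=2,k=4: total = 9+6 = 15
p=3,k=2: total = 15+5 = 20
p=3,k=3: total = 20+6 = 26
p=3,k=4: total = 26+7 = 33
p=3,k=5: total = 33+8 = 41
p=4,k=2: total = 41+6 = 47
p=4,k=3: total = 47+7 = 54
p=4,k=4: total = 54+8 = 62
p=4,k=5: total = 62+9 = 71
p=4,k=6: total = 71+10 = 81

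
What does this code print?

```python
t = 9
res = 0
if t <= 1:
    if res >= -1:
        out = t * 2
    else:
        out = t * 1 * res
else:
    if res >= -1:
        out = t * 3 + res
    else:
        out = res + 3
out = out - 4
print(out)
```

23

t=9, res=0
t <= 1 is False; res >= -1 is True
→ out = t * 3 + res = 27
out = 27-4 = 23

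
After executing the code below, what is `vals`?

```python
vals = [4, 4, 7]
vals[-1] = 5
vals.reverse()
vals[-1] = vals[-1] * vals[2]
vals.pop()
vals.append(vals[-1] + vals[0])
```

vals[-1] = 5 → [4, 4, 5]
reverse → [5, 4, 4]
vals[-1] = vals[-1]*vals[2] = 4*4 = 16 → [5, 4, 16]
pop() removes 16 → [5, 4]
append vals[-1]+vals[0] = 4+5 = 9 → [5, 4, 9]

[5, 4, 9]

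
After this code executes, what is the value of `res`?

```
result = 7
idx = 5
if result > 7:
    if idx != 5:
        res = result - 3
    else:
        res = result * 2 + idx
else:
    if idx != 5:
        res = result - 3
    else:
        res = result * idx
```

35

result=7, idx=5
result > 7 is False; idx != 5 is False
→ res = result * idx = 35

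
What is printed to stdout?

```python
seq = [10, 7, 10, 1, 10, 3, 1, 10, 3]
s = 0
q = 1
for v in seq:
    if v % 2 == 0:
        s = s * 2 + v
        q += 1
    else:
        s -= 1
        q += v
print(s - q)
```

113

v=10: even, s = 0*2+10 = 10; q=2
v=7: not even, s = 10-1 = 9; q=9
v=10: even, s = 9*2+10 = 28; q=10
v=1: not even, s = 28-1 = 27; q=11
v=10: even, s = 27*2+10 = 64; q=12
v=3: not even, s = 64-1 = 63; q=15
v=1: not even, s = 63-1 = 62; q=16
v=10: even, s = 62*2+10 = 134; q=17
v=3: not even, s = 134-1 = 133; q=20
s-q = 133-20 = 113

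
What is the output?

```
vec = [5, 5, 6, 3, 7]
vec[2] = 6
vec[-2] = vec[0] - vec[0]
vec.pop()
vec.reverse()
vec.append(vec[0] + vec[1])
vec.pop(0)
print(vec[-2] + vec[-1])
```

11

vec[2] = 6 → [5, 5, 6, 3, 7]
vec[-2] = vec[0]-vec[0] = 5-5 = 0 → [5, 5, 6, 0, 7]
pop() removes 7 → [5, 5, 6, 0]
reverse → [0, 6, 5, 5]
append vec[0]+vec[1] = 0+6 = 6 → [0, 6, 5, 5, 6]
pop(0) removes 0 → [6, 5, 5, 6]
vec[-2]+vec[-1] = 5+6 = 11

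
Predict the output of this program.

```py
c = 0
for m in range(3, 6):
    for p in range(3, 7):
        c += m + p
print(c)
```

m=3,p=3: c = 0+6 = 6
m=3,p=4: c = 6+7 = 13
m=3,p=5: c = 13+8 = 21
m=3,p=6: c = 21+9 = 30
m=4,p=3: c = 30+7 = 37
m=4,p=4: c = 37+8 = 45
m=4,p=5: c = 45+9 = 54
m=4,p=6: c = 54+10 = 64
m=5,p=3: c = 64+8 = 72
m=5,p=4: c = 72+9 = 81
m=5,p=5: c = 81+10 = 91
m=5,p=6: c = 91+11 = 102

102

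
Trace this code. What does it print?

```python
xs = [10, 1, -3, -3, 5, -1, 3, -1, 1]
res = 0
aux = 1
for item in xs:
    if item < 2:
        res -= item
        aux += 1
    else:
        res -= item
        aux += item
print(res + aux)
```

13

item=10: not <2, res = 0-10 = -10; aux=11
item=1: <2, res = (-10)-1 = -11; aux=12
item=-3: <2, res = (-11)-(-3) = -8; aux=13
item=-3: <2, res = (-8)-(-3) = -5; aux=14
item=5: not <2, res = (-5)-5 = -10; aux=19
item=-1: <2, res = (-10)-(-1) = -9; aux=20
item=3: not <2, res = (-9)-3 = -12; aux=23
item=-1: <2, res = (-12)-(-1) = -11; aux=24
item=1: <2, res = (-11)-1 = -12; aux=25
res+aux = (-12)+25 = 13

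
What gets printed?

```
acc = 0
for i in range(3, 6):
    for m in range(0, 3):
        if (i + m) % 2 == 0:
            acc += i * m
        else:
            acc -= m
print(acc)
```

i=3,m=0: odd sum, acc = 0-0 = 0
i=3,m=1: even sum, acc = 0+3 = 3
i=3,m=2: odd sum, acc = 3-2 = 1
i=4,m=0: even sum, acc = 1+0 = 1
i=4,m=1: odd sum, acc = 1-1 = 0
i=4,m=2: even sum, acc = 0+8 = 8
i=5,m=0: odd sum, acc = 8-0 = 8
i=5,m=1: even sum, acc = 8+5 = 13
i=5,m=2: odd sum, acc = 13-2 = 11

11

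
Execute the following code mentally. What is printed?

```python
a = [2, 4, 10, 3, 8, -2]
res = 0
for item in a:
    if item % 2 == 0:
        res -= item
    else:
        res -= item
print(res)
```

-25

item=2: even, res = 0-2 = -2
item=4: even, res = (-2)-4 = -6
item=10: even, res = (-6)-10 = -16
item=3: not even, res = (-16)-3 = -19
item=8: even, res = (-19)-8 = -27
item=-2: even, res = (-27)-(-2) = -25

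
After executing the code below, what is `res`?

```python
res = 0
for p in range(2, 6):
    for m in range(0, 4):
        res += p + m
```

p=2,m=0: res = 0+2 = 2
p=2,m=1: res = 2+3 = 5
p=2,m=2: res = 5+4 = 9
p=2,m=3: res = 9+5 = 14
p=3,m=0: res = 14+3 = 17
p=3,m=1: res = 17+4 = 21
p=3,m=2: res = 21+5 = 26
p=3,m=3: res = 26+6 = 32
p=4,m=0: res = 32+4 = 36
p=4,m=1: res = 36+5 = 41
p=4,m=2: res = 41+6 = 47
p=4,m=3: res = 47+7 = 54
p=5,m=0: res = 54+5 = 59
p=5,m=1: res = 59+6 = 65
p=5,m=2: res = 65+7 = 72
p=5,m=3: res = 72+8 = 80

80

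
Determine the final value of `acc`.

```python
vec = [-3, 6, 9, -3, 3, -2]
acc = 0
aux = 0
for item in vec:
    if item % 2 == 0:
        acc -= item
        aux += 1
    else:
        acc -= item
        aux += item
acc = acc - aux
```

-18

item=-3: not even, acc = 0-(-3) = 3; aux=-3
item=6: even, acc = 3-6 = -3; aux=-2
item=9: not even, acc = (-3)-9 = -12; aux=7
item=-3: not even, acc = (-12)-(-3) = -9; aux=4
item=3: not even, acc = (-9)-3 = -12; aux=7
item=-2: even, acc = (-12)-(-2) = -10; aux=8
acc-aux = (-10)-8 = -18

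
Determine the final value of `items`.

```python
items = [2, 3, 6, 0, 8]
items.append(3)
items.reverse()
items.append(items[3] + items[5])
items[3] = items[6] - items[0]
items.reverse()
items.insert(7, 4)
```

[8, 2, 3, 5, 0, 8, 3, 4]

append 3 → [2, 3, 6, 0, 8, 3]
reverse → [3, 8, 0, 6, 3, 2]
append items[3]+items[5] = 6+2 = 8 → [3, 8, 0, 6, 3, 2, 8]
items[3] = items[6]-items[0] = 8-3 = 5 → [3, 8, 0, 5, 3, 2, 8]
reverse → [8, 2, 3, 5, 0, 8, 3]
insert 4 at 7 → [8, 2, 3, 5, 0, 8, 3, 4]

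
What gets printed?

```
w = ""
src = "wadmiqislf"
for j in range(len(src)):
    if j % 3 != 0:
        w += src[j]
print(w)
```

adiqsl

j=0: skip
j=1: add 'a' → 'a'
j=2: add 'd' → 'ad'
j=3: skip
j=4: add 'i' → 'adi'
j=5: add 'q' → 'adiq'
j=6: skip
j=7: add 's' → 'adiqs'
j=8: add 'l' → 'adiqsl'
j=9: skip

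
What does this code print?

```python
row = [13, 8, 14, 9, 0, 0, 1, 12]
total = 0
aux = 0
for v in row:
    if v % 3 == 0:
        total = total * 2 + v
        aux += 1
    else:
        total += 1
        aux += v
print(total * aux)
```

5360

v=13: not %3==0, total = 0+1 = 1; aux=13
v=8: not %3==0, total = 1+1 = 2; aux=21
v=14: not %3==0, total = 2+1 = 3; aux=35
v=9: %3==0, total = 3*2+9 = 15; aux=36
v=0: %3==0, total = 15*2+0 = 30; aux=37
v=0: %3==0, total = 30*2+0 = 60; aux=38
v=1: not %3==0, total = 60+1 = 61; aux=39
v=12: %3==0, total = 61*2+12 = 134; aux=40
total*aux = 134*40 = 5360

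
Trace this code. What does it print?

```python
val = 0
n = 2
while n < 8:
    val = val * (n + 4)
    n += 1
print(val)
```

n=2: val = 0*6 = 0
n=3: val = 0*7 = 0
n=4: val = 0*8 = 0
n=5: val = 0*9 = 0
n=6: val = 0*10 = 0
n=7: val = 0*11 = 0

0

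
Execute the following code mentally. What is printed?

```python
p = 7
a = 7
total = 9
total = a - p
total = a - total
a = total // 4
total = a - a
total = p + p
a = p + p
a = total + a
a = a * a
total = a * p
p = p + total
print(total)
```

total = 7-7 = 0
total = 7-0 = 7
a = 7//4 = 1
total = 1-1 = 0
total = 7+7 = 14
a = 7+7 = 14
a = 14+14 = 28
a = 28*28 = 784
total = 784*7 = 5488
p = 7+5488 = 5495

5488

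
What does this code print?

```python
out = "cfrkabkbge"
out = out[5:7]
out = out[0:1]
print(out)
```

slice [5:7] → 'bk'
slice [0:1] → 'b'

b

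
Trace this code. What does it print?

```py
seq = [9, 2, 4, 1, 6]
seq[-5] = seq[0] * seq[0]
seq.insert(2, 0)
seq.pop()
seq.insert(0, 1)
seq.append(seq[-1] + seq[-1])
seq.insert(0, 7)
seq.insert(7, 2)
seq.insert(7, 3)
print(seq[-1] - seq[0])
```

-5

seq[-5] = seq[0]*seq[0] = 9*9 = 81 → [81, 2, 4, 1, 6]
insert 0 at 2 → [81, 2, 0, 4, 1, 6]
pop() removes 6 → [81, 2, 0, 4, 1]
insert 1 at 0 → [1, 81, 2, 0, 4, 1]
append seq[-1]+seq[-1] = 1+1 = 2 → [1, 81, 2, 0, 4, 1, 2]
insert 7 at 0 → [7, 1, 81, 2, 0, 4, 1, 2]
insert 2 at 7 → [7, 1, 81, 2, 0, 4, 1, 2, 2]
insert 3 at 7 → [7, 1, 81, 2, 0, 4, 1, 3, 2, 2]
seq[-1]-seq[0] = 2-7 = -5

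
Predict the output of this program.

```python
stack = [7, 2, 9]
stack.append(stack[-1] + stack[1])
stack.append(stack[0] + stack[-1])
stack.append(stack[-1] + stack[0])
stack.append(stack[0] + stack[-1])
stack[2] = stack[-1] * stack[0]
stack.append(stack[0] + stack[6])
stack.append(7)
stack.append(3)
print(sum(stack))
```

368

append stack[-1]+stack[1] = 9+2 = 11 → [7, 2, 9, 11]
append stack[0]+stack[-1] = 7+11 = 18 → [7, 2, 9, 11, 18]
append stack[-1]+stack[0] = 18+7 = 25 → [7, 2, 9, 11, 18, 25]
append stack[0]+stack[-1] = 7+25 = 32 → [7, 2, 9, 11, 18, 25, 32]
stack[2] = stack[-1]*stack[0] = 32*7 = 224 → [7, 2, 224, 11, 18, 25, 32]
append stack[0]+stack[6] = 7+32 = 39 → [7, 2, 224, 11, 18, 25, 32, 39]
append 7 → [7, 2, 224, 11, 18, 25, 32, 39, 7]
append 3 → [7, 2, 224, 11, 18, 25, 32, 39, 7, 3]
sum = 368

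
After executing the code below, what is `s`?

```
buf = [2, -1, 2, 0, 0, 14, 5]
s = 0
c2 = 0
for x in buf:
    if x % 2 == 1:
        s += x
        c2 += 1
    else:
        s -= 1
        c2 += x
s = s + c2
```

x=2: not odd, s = 0-1 = -1; c2=2
x=-1: odd, s = (-1)+(-1) = -2; c2=3
x=2: not odd, s = (-2)-1 = -3; c2=5
x=0: not odd, s = (-3)-1 = -4; c2=5
x=0: not odd, s = (-4)-1 = -5; c2=5
x=14: not odd, s = (-5)-1 = -6; c2=19
x=5: odd, s = (-6)+5 = -1; c2=20
s+c2 = (-1)+20 = 19

19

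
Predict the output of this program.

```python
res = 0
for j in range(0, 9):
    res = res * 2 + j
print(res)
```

502

j=0: res = 0*2+0 = 0
j=1: res = 0*2+1 = 1
j=2: res = 1*2+2 = 4
j=3: res = 4*2+3 = 11
j=4: res = 11*2+4 = 26
j=5: res = 26*2+5 = 57
j=6: res = 57*2+6 = 120
j=7: res = 120*2+7 = 247
j=8: res = 247*2+8 = 502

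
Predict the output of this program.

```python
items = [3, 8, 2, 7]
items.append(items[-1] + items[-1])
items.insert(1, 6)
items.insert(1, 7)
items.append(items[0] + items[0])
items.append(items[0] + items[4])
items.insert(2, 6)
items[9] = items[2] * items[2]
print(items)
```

[3, 7, 6, 6, 8, 2, 7, 14, 6, 36]

append items[-1]+items[-1] = 7+7 = 14 → [3, 8, 2, 7, 14]
insert 6 at 1 → [3, 6, 8, 2, 7, 14]
insert 7 at 1 → [3, 7, 6, 8, 2, 7, 14]
append items[0]+items[0] = 3+3 = 6 → [3, 7, 6, 8, 2, 7, 14, 6]
append items[0]+items[4] = 3+2 = 5 → [3, 7, 6, 8, 2, 7, 14, 6, 5]
insert 6 at 2 → [3, 7, 6, 6, 8, 2, 7, 14, 6, 5]
items[9] = items[2]*items[2] = 6*6 = 36 → [3, 7, 6, 6, 8, 2, 7, 14, 6, 36]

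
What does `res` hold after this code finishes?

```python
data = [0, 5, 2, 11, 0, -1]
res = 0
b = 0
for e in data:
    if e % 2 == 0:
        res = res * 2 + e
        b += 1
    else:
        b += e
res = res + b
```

22

e=0: even, res = 0*2+0 = 0; b=1
e=5: not even; b=6
e=2: even, res = 0*2+2 = 2; b=7
e=11: not even; b=18
e=0: even, res = 2*2+0 = 4; b=19
e=-1: not even; b=18
res+b = 4+18 = 22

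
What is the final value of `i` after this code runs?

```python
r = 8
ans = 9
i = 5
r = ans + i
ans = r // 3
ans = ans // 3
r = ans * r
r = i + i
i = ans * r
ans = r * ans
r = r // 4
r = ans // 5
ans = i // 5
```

10

r = 9+5 = 14
ans = 14//3 = 4
ans = 4//3 = 1
r = 1*14 = 14
r = 5+5 = 10
i = 1*10 = 10
ans = 10*1 = 10
r = 10//4 = 2
r = 10//5 = 2
ans = 10//5 = 2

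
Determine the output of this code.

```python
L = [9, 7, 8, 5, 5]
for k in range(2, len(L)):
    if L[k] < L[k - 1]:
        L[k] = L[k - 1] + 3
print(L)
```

[9, 7, 8, 11, 14]

k=2: 8>=7, unchanged → [9, 7, 8, 5, 5]
k=3: 5<8, L[3] = 8+3 = 11 → [9, 7, 8, 11, 5]
k=4: 5<11, L[4] = 11+3 = 14 → [9, 7, 8, 11, 14]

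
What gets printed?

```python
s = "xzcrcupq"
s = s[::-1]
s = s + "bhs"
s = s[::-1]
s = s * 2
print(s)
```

shbxzcrcupqshbxzcrcupq

reverse → 'qpucrczx'
+ 'bhs' → 'qpucrczxbhs'
reverse → 'shbxzcrcupq'
repeat ×2 → 'shbxzcrcupqshbxzcrcupq'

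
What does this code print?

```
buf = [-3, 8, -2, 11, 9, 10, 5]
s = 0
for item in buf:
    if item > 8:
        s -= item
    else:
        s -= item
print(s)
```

-38

item=-3: not >8, s = 0-(-3) = 3
item=8: not >8, s = 3-8 = -5
item=-2: not >8, s = (-5)-(-2) = -3
item=11: >8, s = (-3)-11 = -14
item=9: >8, s = (-14)-9 = -23
item=10: >8, s = (-23)-10 = -33
item=5: not >8, s = (-33)-5 = -38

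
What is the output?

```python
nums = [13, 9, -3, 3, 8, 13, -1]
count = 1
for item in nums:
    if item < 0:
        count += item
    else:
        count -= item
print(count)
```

-49

item=13: not <0, count = 1-13 = -12
item=9: not <0, count = (-12)-9 = -21
item=-3: <0, count = (-21)+(-3) = -24
item=3: not <0, count = (-24)-3 = -27
item=8: not <0, count = (-27)-8 = -35
item=13: not <0, count = (-35)-13 = -48
item=-1: <0, count = (-48)+(-1) = -49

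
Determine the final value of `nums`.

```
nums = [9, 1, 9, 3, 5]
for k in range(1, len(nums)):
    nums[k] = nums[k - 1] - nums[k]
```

k=1: nums[1] = 9-1 = 8 → [9, 8, 9, 3, 5]
k=2: nums[2] = 8-9 = -1 → [9, 8, -1, 3, 5]
k=3: nums[3] = (-1)-3 = -4 → [9, 8, -1, -4, 5]
k=4: nums[4] = (-4)-5 = -9 → [9, 8, -1, -4, -9]

[9, 8, -1, -4, -9]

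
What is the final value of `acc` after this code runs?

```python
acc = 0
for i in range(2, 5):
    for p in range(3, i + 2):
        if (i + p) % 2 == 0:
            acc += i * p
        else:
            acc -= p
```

10

i=2,p=3: odd sum, acc = 0-3 = -3
i=3,p=3: even sum, acc = (-3)+9 = 6
i=3,p=4: odd sum, acc = 6-4 = 2
i=4,p=3: odd sum, acc = 2-3 = -1
i=4,p=4: even sum, acc = (-1)+16 = 15
i=4,p=5: odd sum, acc = 15-5 = 10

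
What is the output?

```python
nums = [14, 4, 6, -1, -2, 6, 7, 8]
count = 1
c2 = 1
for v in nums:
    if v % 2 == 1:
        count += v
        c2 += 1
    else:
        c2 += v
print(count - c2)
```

v=14: not odd; c2=15
v=4: not odd; c2=19
v=6: not odd; c2=25
v=-1: odd, count = 1+(-1) = 0; c2=26
v=-2: not odd; c2=24
v=6: not odd; c2=30
v=7: odd, count = 0+7 = 7; c2=31
v=8: not odd; c2=39
count-c2 = 7-39 = -32

-32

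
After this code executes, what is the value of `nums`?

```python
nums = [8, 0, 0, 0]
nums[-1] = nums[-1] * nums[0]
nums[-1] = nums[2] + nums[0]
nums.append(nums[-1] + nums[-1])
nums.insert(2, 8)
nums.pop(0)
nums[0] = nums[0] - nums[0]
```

nums[-1] = nums[-1]*nums[0] = 0*8 = 0 → [8, 0, 0, 0]
nums[-1] = nums[2]+nums[0] = 0+8 = 8 → [8, 0, 0, 8]
append nums[-1]+nums[-1] = 8+8 = 16 → [8, 0, 0, 8, 16]
insert 8 at 2 → [8, 0, 8, 0, 8, 16]
pop(0) removes 8 → [0, 8, 0, 8, 16]
nums[0] = nums[0]-nums[0] = 0-0 = 0 → [0, 8, 0, 8, 16]

[0, 8, 0, 8, 16]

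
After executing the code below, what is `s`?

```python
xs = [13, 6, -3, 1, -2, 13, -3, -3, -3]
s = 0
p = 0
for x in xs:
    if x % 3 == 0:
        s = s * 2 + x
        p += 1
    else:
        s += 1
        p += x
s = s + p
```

x=13: not %3==0, s = 0+1 = 1; p=13
x=6: %3==0, s = 1*2+6 = 8; p=14
x=-3: %3==0, s = 8*2+(-3) = 13; p=15
x=1: not %3==0, s = 13+1 = 14; p=16
x=-2: not %3==0, s = 14+1 = 15; p=14
x=13: not %3==0, s = 15+1 = 16; p=27
x=-3: %3==0, s = 16*2+(-3) = 29; p=28
x=-3: %3==0, s = 29*2+(-3) = 55; p=29
x=-3: %3==0, s = 55*2+(-3) = 107; p=30
s+p = 107+30 = 137

137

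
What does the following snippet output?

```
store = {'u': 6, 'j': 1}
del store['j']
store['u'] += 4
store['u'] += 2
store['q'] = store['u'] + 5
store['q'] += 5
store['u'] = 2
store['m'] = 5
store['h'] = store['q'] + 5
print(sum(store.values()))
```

del 'j' → {'u': 6}
store['u'] = 6+4 = 10 → {'u': 10}
store['u'] = 10+2 = 12 → {'u': 12}
store['q'] = store['u']+5 = 17 → {'u': 12, 'q': 17}
store['q'] = 17+5 = 22 → {'u': 12, 'q': 22}
store['u'] = 2 → {'u': 2, 'q': 22}
store['m'] = 5 → {'u': 2, 'q': 22, 'm': 5}
store['h'] = store['q']+5 = 27 → {'u': 2, 'q': 22, 'm': 5, 'h': 27}
sum of values = 56

56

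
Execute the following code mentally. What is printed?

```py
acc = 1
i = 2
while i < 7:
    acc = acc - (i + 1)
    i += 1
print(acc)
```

-24

i=2: acc = 1-3 = -2
i=3: acc = (-2)-4 = -6
i=4: acc = (-6)-5 = -11
i=5: acc = (-11)-6 = -17
i=6: acc = (-17)-7 = -24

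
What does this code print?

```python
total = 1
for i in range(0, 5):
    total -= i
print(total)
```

i=0: total = 1-0 = 1
i=1: total = 1-1 = 0
i=2: total = 0-2 = -2
i=3: total = (-2)-3 = -5
i=4: total = (-5)-4 = -9

-9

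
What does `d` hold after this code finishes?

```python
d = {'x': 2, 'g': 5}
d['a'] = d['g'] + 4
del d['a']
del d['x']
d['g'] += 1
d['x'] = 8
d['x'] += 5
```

d['a'] = d['g']+4 = 9 → {'x': 2, 'g': 5, 'a': 9}
del 'a' → {'x': 2, 'g': 5}
del 'x' → {'g': 5}
d['g'] = 5+1 = 6 → {'g': 6}
d['x'] = 8 → {'g': 6, 'x': 8}
d['x'] = 8+5 = 13 → {'g': 6, 'x': 13}

{'g': 6, 'x': 13}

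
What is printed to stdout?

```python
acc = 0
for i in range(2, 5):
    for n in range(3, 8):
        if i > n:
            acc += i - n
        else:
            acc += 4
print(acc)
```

57

i=2,n=3: not 2>3, acc = 0+4 = 4
i=2,n=4: not 2>4, acc = 4+4 = 8
i=2,n=5: not 2>5, acc = 8+4 = 12
i=2,n=6: not 2>6, acc = 12+4 = 16
i=2,n=7: not 2>7, acc = 16+4 = 20
i=3,n=3: not 3>3, acc = 20+4 = 24
i=3,n=4: not 3>4, acc = 24+4 = 28
i=3,n=5: not 3>5, acc = 28+4 = 32
i=3,n=6: not 3>6, acc = 32+4 = 36
i=3,n=7: not 3>7, acc = 36+4 = 40
i=4,n=3: 4>3, acc = 40+1 = 41
i=4,n=4: not 4>4, acc = 41+4 = 45
i=4,n=5: not 4>5, acc = 45+4 = 49
i=4,n=6: not 4>6, acc = 49+4 = 53
i=4,n=7: not 4>7, acc = 53+4 = 57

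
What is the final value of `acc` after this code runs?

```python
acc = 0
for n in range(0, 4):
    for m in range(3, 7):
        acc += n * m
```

108

n=0,m=3: acc = 0+0 = 0
n=0,m=4: acc = 0+0 = 0
n=0,m=5: acc = 0+0 = 0
n=0,m=6: acc = 0+0 = 0
n=1,m=3: acc = 0+3 = 3
n=1,m=4: acc = 3+4 = 7
n=1,m=5: acc = 7+5 = 12
n=1,m=6: acc = 12+6 = 18
n=2,m=3: acc = 18+6 = 24
n=2,m=4: acc = 24+8 = 32
n=2,m=5: acc = 32+10 = 42
n=2,m=6: acc = 42+12 = 54
n=3,m=3: acc = 54+9 = 63
n=3,m=4: acc = 63+12 = 75
n=3,m=5: acc = 75+15 = 90
n=3,m=6: acc = 90+18 = 108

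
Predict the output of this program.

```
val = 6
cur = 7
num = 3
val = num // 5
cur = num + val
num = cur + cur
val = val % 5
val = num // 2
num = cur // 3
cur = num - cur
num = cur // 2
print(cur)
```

val = 3//5 = 0
cur = 3+0 = 3
num = 3+3 = 6
val = 0%5 = 0
val = 6//2 = 3
num = 3//3 = 1
cur = 1-3 = -2
num = (-2)//2 = -1

-2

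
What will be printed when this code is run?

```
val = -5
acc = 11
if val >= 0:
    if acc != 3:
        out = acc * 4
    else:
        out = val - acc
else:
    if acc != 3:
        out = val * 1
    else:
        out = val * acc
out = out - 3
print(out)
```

val=-5, acc=11
val >= 0 is False; acc != 3 is True
→ out = val * 1 = -5
out = (-5)-3 = -8

-8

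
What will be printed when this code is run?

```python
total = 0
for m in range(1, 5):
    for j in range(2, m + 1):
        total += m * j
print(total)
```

55

m=2,j=2: total = 0+4 = 4
m=3,j=2: total = 4+6 = 10
m=3,j=3: total = 10+9 = 19
m=4,j=2: total = 19+8 = 27
m=4,j=3: total = 27+12 = 39
m=4,j=4: total = 39+16 = 55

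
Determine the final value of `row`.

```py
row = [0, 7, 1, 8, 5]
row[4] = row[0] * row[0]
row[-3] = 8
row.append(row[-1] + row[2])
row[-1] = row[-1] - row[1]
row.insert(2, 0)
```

[0, 7, 0, 8, 8, 0, 1]

row[4] = row[0]*row[0] = 0*0 = 0 → [0, 7, 1, 8, 0]
row[-3] = 8 → [0, 7, 8, 8, 0]
append row[-1]+row[2] = 0+8 = 8 → [0, 7, 8, 8, 0, 8]
row[-1] = row[-1]-row[1] = 8-7 = 1 → [0, 7, 8, 8, 0, 1]
insert 0 at 2 → [0, 7, 0, 8, 8, 0, 1]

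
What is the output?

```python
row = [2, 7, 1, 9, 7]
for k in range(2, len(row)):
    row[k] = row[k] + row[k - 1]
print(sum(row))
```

k=2: row[2] = 1+7 = 8 → [2, 7, 8, 9, 7]
k=3: row[3] = 9+8 = 17 → [2, 7, 8, 17, 7]
k=4: row[4] = 7+17 = 24 → [2, 7, 8, 17, 24]
sum = 58

58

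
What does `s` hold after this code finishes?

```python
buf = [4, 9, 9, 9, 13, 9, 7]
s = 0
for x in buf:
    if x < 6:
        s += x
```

x=4: <6, s = 0+4 = 4
x=9: not <6
x=9: not <6
x=9: not <6
x=13: not <6
x=9: not <6
x=7: not <6

4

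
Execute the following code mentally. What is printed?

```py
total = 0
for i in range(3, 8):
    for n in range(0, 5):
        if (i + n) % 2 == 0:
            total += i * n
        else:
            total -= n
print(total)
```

94

i=3,n=0: odd sum, total = 0-0 = 0
i=3,n=1: even sum, total = 0+3 = 3
i=3,n=2: odd sum, total = 3-2 = 1
i=3,n=3: even sum, total = 1+9 = 10
i=3,n=4: odd sum, total = 10-4 = 6
i=4,n=0: even sum, total = 6+0 = 6
i=4,n=1: odd sum, total = 6-1 = 5
i=4,n=2: even sum, total = 5+8 = 13
i=4,n=3: odd sum, total = 13-3 = 10
i=4,n=4: even sum, total = 10+16 = 26
i=5,n=0: odd sum, total = 26-0 = 26
i=5,n=1: even sum, total = 26+5 = 31
i=5,n=2: odd sum, total = 31-2 = 29
i=5,n=3: even sum, total = 29+15 = 44
i=5,n=4: odd sum, total = 44-4 = 40
i=6,n=0: even sum, total = 40+0 = 40
i=6,n=1: odd sum, total = 40-1 = 39
i=6,n=2: even sum, total = 39+12 = 51
i=6,n=3: odd sum, total = 51-3 = 48
i=6,n=4: even sum, total = 48+24 = 72
i=7,n=0: odd sum, total = 72-0 = 72
i=7,n=1: even sum, total = 72+7 = 79
i=7,n=2: odd sum, total = 79-2 = 77
i=7,n=3: even sum, total = 77+21 = 98
i=7,n=4: odd sum, total = 98-4 = 94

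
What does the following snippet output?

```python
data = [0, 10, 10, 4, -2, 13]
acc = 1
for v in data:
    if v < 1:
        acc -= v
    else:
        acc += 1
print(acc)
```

v=0: <1, acc = 1-0 = 1
v=10: not <1, acc = 1+1 = 2
v=10: not <1, acc = 2+1 = 3
v=4: not <1, acc = 3+1 = 4
v=-2: <1, acc = 4-(-2) = 6
v=13: not <1, acc = 6+1 = 7

7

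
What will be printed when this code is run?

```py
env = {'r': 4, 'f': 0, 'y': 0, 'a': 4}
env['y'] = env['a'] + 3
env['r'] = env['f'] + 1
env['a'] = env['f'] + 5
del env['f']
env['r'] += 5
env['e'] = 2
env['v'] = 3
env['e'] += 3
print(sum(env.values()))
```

26

env['y'] = env['a']+3 = 7 → {'r': 4, 'f': 0, 'y': 7, 'a': 4}
env['r'] = env['f']+1 = 1 → {'r': 1, 'f': 0, 'y': 7, 'a': 4}
env['a'] = env['f']+5 = 5 → {'r': 1, 'f': 0, 'y': 7, 'a': 5}
del 'f' → {'r': 1, 'y': 7, 'a': 5}
env['r'] = 1+5 = 6 → {'r': 6, 'y': 7, 'a': 5}
env['e'] = 2 → {'r': 6, 'y': 7, 'a': 5, 'e': 2}
env['v'] = 3 → {'r': 6, 'y': 7, 'a': 5, 'e': 2, 'v': 3}
env['e'] = 2+3 = 5 → {'r': 6, 'y': 7, 'a': 5, 'e': 5, 'v': 3}
sum of values = 26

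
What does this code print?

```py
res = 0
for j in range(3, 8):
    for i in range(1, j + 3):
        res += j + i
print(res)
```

j=3,i=1: res = 0+4 = 4
j=3,i=2: res = 4+5 = 9
j=3,i=3: res = 9+6 = 15
j=3,i=4: res = 15+7 = 22
j=3,i=5: res = 22+8 = 30
j=4,i=1: res = 30+5 = 35
j=4,i=2: res = 35+6 = 41
j=4,i=3: res = 41+7 = 48
j=4,i=4: res = 48+8 = 56
j=4,i=5: res = 56+9 = 65
j=4,i=6: res = 65+10 = 75
j=5,i=1: res = 75+6 = 81
j=5,i=2: res = 81+7 = 88
j=5,i=3: res = 88+8 = 96
j=5,i=4: res = 96+9 = 105
j=5,i=5: res = 105+10 = 115
j=5,i=6: res = 115+11 = 126
j=5,i=7: res = 126+12 = 138
j=6,i=1: res = 138+7 = 145
j=6,i=2: res = 145+8 = 153
j=6,i=3: res = 153+9 = 162
j=6,i=4: res = 162+10 = 172
j=6,i=5: res = 172+11 = 183
j=6,i=6: res = 183+12 = 195
j=6,i=7: res = 195+13 = 208
j=6,i=8: res = 208+14 = 222
j=7,i=1: res = 222+8 = 230
j=7,i=2: res = 230+9 = 239
j=7,i=3: res = 239+10 = 249
j=7,i=4: res = 249+11 = 260
j=7,i=5: res = 260+12 = 272
j=7,i=6: res = 272+13 = 285
j=7,i=7: res = 285+14 = 299
j=7,i=8: res = 299+15 = 314
j=7,i=9: res = 314+16 = 330

330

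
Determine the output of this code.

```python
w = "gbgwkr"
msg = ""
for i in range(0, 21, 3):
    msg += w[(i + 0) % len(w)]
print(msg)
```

gwgwgwg

i=0: add w[0]='g' → 'g'
i=3: add w[3]='w' → 'gw'
i=6: add w[0]='g' → 'gwg'
i=9: add w[3]='w' → 'gwgw'
i=12: add w[0]='g' → 'gwgwg'
i=15: add w[3]='w' → 'gwgwgw'
i=18: add w[0]='g' → 'gwgwgwg'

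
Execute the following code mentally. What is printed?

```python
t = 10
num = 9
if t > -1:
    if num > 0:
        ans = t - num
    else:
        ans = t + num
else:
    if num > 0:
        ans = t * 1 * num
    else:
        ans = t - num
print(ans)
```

1

t=10, num=9
t > -1 is True; num > 0 is True
→ ans = t - num = 1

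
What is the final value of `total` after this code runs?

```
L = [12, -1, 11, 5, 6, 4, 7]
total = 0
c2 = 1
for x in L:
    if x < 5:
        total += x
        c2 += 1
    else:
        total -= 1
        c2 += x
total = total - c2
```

-46

x=12: not <5, total = 0-1 = -1; c2=13
x=-1: <5, total = (-1)+(-1) = -2; c2=14
x=11: not <5, total = (-2)-1 = -3; c2=25
x=5: not <5, total = (-3)-1 = -4; c2=30
x=6: not <5, total = (-4)-1 = -5; c2=36
x=4: <5, total = (-5)+4 = -1; c2=37
x=7: not <5, total = (-1)-1 = -2; c2=44
total-c2 = (-2)-44 = -46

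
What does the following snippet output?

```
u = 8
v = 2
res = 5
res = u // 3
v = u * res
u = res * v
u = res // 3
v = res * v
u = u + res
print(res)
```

2

res = 8//3 = 2
v = 8*2 = 16
u = 2*16 = 32
u = 2//3 = 0
v = 2*16 = 32
u = 0+2 = 2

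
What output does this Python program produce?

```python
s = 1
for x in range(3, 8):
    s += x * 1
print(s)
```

26

x=3: s = 1+3*1 = 4
x=4: s = 4+4*1 = 8
x=5: s = 8+5*1 = 13
x=6: s = 13+6*1 = 19
x=7: s = 19+7*1 = 26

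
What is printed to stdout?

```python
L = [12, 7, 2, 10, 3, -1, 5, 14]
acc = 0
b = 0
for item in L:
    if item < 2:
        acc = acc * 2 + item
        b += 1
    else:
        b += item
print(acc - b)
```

-55

item=12: not <2; b=12
item=7: not <2; b=19
item=2: not <2; b=21
item=10: not <2; b=31
item=3: not <2; b=34
item=-1: <2, acc = 0*2+(-1) = -1; b=35
item=5: not <2; b=40
item=14: not <2; b=54
acc-b = (-1)-54 = -55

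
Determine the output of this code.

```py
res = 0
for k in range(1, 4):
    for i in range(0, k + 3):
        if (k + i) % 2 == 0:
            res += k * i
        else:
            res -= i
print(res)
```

k=1,i=0: odd sum, res = 0-0 = 0
k=1,i=1: even sum, res = 0+1 = 1
k=1,i=2: odd sum, res = 1-2 = -1
k=1,i=3: even sum, res = (-1)+3 = 2
k=2,i=0: even sum, res = 2+0 = 2
k=2,i=1: odd sum, res = 2-1 = 1
k=2,i=2: even sum, res = 1+4 = 5
k=2,i=3: odd sum, res = 5-3 = 2
k=2,i=4: even sum, res = 2+8 = 10
k=3,i=0: odd sum, res = 10-0 = 10
k=3,i=1: even sum, res = 10+3 = 13
k=3,i=2: odd sum, res = 13-2 = 11
k=3,i=3: even sum, res = 11+9 = 20
k=3,i=4: odd sum, res = 20-4 = 16
k=3,i=5: even sum, res = 16+15 = 31

31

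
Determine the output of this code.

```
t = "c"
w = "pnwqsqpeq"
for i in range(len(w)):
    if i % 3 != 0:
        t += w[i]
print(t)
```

i=0: skip
i=1: add 'n' → 'cn'
i=2: add 'w' → 'cnw'
i=3: skip
i=4: add 's' → 'cnws'
i=5: add 'q' → 'cnwsq'
i=6: skip
i=7: add 'e' → 'cnwsqe'
i=8: add 'q' → 'cnwsqeq'

cnwsqeq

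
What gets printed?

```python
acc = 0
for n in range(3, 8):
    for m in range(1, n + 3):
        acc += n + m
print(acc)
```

n=3,m=1: acc = 0+4 = 4
n=3,m=2: acc = 4+5 = 9
n=3,m=3: acc = 9+6 = 15
n=3,m=4: acc = 15+7 = 22
n=3,m=5: acc = 22+8 = 30
n=4,m=1: acc = 30+5 = 35
n=4,m=2: acc = 35+6 = 41
n=4,m=3: acc = 41+7 = 48
n=4,m=4: acc = 48+8 = 56
n=4,m=5: acc = 56+9 = 65
n=4,m=6: acc = 65+10 = 75
n=5,m=1: acc = 75+6 = 81
n=5,m=2: acc = 81+7 = 88
n=5,m=3: acc = 88+8 = 96
n=5,m=4: acc = 96+9 = 105
n=5,m=5: acc = 105+10 = 115
n=5,m=6: acc = 115+11 = 126
n=5,m=7: acc = 126+12 = 138
n=6,m=1: acc = 138+7 = 145
n=6,m=2: acc = 145+8 = 153
n=6,m=3: acc = 153+9 = 162
n=6,m=4: acc = 162+10 = 172
n=6,m=5: acc = 172+11 = 183
n=6,m=6: acc = 183+12 = 195
n=6,m=7: acc = 195+13 = 208
n=6,m=8: acc = 208+14 = 222
n=7,m=1: acc = 222+8 = 230
n=7,m=2: acc = 230+9 = 239
n=7,m=3: acc = 239+10 = 249
n=7,m=4: acc = 249+11 = 260
n=7,m=5: acc = 260+12 = 272
n=7,m=6: acc = 272+13 = 285
n=7,m=7: acc = 285+14 = 299
n=7,m=8: acc = 299+15 = 314
n=7,m=9: acc = 314+16 = 330

330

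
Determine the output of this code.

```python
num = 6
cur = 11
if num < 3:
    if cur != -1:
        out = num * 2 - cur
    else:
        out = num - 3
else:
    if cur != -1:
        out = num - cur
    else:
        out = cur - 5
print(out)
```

-5

num=6, cur=11
num < 3 is False; cur != -1 is True
→ out = num - cur = -5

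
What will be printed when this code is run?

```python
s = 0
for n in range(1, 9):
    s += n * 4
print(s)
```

n=1: s = 0+1*4 = 4
n=2: s = 4+2*4 = 12
n=3: s = 12+3*4 = 24
n=4: s = 24+4*4 = 40
n=5: s = 40+5*4 = 60
n=6: s = 60+6*4 = 84
n=7: s = 84+7*4 = 112
n=8: s = 112+8*4 = 144

144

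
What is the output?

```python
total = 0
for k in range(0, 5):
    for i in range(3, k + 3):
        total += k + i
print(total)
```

70

k=1,i=3: total = 0+4 = 4
k=2,i=3: total = 4+5 = 9
k=2,i=4: total = 9+6 = 15
k=3,i=3: total = 15+6 = 21
k=3,i=4: total = 21+7 = 28
k=3,i=5: total = 28+8 = 36
k=4,i=3: total = 36+7 = 43
k=4,i=4: total = 43+8 = 51
k=4,i=5: total = 51+9 = 60
k=4,i=6: total = 60+10 = 70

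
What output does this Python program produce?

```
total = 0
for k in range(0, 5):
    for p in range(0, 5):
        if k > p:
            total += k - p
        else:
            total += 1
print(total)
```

35

k=0,p=0: not 0>0, total = 0+1 = 1
k=0,p=1: not 0>1, total = 1+1 = 2
k=0,p=2: not 0>2, total = 2+1 = 3
k=0,p=3: not 0>3, total = 3+1 = 4
k=0,p=4: not 0>4, total = 4+1 = 5
k=1,p=0: 1>0, total = 5+1 = 6
k=1,p=1: not 1>1, total = 6+1 = 7
k=1,p=2: not 1>2, total = 7+1 = 8
k=1,p=3: not 1>3, total = 8+1 = 9
k=1,p=4: not 1>4, total = 9+1 = 10
k=2,p=0: 2>0, total = 10+2 = 12
k=2,p=1: 2>1, total = 12+1 = 13
k=2,p=2: not 2>2, total = 13+1 = 14
k=2,p=3: not 2>3, total = 14+1 = 15
k=2,p=4: not 2>4, total = 15+1 = 16
k=3,p=0: 3>0, total = 16+3 = 19
k=3,p=1: 3>1, total = 19+2 = 21
k=3,p=2: 3>2, total = 21+1 = 22
k=3,p=3: not 3>3, total = 22+1 = 23
k=3,p=4: not 3>4, total = 23+1 = 24
k=4,p=0: 4>0, total = 24+4 = 28
k=4,p=1: 4>1, total = 28+3 = 31
k=4,p=2: 4>2, total = 31+2 = 33
k=4,p=3: 4>3, total = 33+1 = 34
k=4,p=4: not 4>4, total = 34+1 = 35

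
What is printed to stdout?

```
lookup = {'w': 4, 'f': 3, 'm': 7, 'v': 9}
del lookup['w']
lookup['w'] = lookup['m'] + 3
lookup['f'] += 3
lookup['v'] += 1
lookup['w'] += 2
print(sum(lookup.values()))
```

del 'w' → {'f': 3, 'm': 7, 'v': 9}
lookup['w'] = lookup['m']+3 = 10 → {'f': 3, 'm': 7, 'v': 9, 'w': 10}
lookup['f'] = 3+3 = 6 → {'f': 6, 'm': 7, 'v': 9, 'w': 10}
lookup['v'] = 9+1 = 10 → {'f': 6, 'm': 7, 'v': 10, 'w': 10}
lookup['w'] = 10+2 = 12 → {'f': 6, 'm': 7, 'v': 10, 'w': 12}
sum of values = 35

35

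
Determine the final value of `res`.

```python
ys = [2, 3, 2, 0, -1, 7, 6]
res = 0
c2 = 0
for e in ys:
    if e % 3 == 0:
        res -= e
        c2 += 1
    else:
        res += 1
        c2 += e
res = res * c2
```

e=2: not %3==0, res = 0+1 = 1; c2=2
e=3: %3==0, res = 1-3 = -2; c2=3
e=2: not %3==0, res = (-2)+1 = -1; c2=5
e=0: %3==0, res = (-1)-0 = -1; c2=6
e=-1: not %3==0, res = (-1)+1 = 0; c2=5
e=7: not %3==0, res = 0+1 = 1; c2=12
e=6: %3==0, res = 1-6 = -5; c2=13
res*c2 = (-5)*13 = -65

-65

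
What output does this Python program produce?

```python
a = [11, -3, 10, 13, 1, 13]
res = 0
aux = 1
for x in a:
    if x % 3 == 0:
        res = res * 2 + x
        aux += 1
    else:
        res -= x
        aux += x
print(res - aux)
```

-112

x=11: not %3==0, res = 0-11 = -11; aux=12
x=-3: %3==0, res = (-11)*2+(-3) = -25; aux=13
x=10: not %3==0, res = (-25)-10 = -35; aux=23
x=13: not %3==0, res = (-35)-13 = -48; aux=36
x=1: not %3==0, res = (-48)-1 = -49; aux=37
x=13: not %3==0, res = (-49)-13 = -62; aux=50
res-aux = (-62)-50 = -112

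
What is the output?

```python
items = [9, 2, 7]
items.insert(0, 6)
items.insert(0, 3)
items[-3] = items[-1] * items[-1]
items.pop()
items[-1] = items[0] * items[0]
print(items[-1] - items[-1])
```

0

insert 6 at 0 → [6, 9, 2, 7]
insert 3 at 0 → [3, 6, 9, 2, 7]
items[-3] = items[-1]*items[-1] = 7*7 = 49 → [3, 6, 49, 2, 7]
pop() removes 7 → [3, 6, 49, 2]
items[-1] = items[0]*items[0] = 3*3 = 9 → [3, 6, 49, 9]
items[-1]-items[-1] = 9-9 = 0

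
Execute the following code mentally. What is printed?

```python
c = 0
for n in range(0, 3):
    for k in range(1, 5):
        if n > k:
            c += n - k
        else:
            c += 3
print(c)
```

34

n=0,k=1: not 0>1, c = 0+3 = 3
n=0,k=2: not 0>2, c = 3+3 = 6
n=0,k=3: not 0>3, c = 6+3 = 9
n=0,k=4: not 0>4, c = 9+3 = 12
n=1,k=1: not 1>1, c = 12+3 = 15
n=1,k=2: not 1>2, c = 15+3 = 18
n=1,k=3: not 1>3, c = 18+3 = 21
n=1,k=4: not 1>4, c = 21+3 = 24
n=2,k=1: 2>1, c = 24+1 = 25
n=2,k=2: not 2>2, c = 25+3 = 28
n=2,k=3: not 2>3, c = 28+3 = 31
n=2,k=4: not 2>4, c = 31+3 = 34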